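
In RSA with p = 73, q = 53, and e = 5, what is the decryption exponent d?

φ(n) = (p−1)(q−1) = 72·52 = 3744.
Need d with 5·d ≡ 1 (mod 3744). Apply the extended Euclidean algorithm:
3744 = 748·5 + 4
5 = 1·4 + 1
4 = 4·1 + 0
Back-substitute:
1 = 5 − 4
1 = −3744 + 749·5
So 5·749 ≡ 1 (mod 3744), hence d = 749.

749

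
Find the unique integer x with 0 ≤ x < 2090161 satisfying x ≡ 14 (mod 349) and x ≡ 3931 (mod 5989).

Write x = 14 + 349·k. Then 349·k ≡ 3931 − 14 ≡ 3917 (mod 5989).
Need 349⁻¹ mod 5989. Extended Euclid on (5989, 349):
5989 = 17·349 + 56
349 = 6·56 + 13
56 = 4·13 + 4
13 = 3·4 + 1
4 = 4·1 + 0
Back-substitute:
1 = 13 − 3·4
1 = −3·56 + 13·13
1 = 13·349 − 81·56
1 = −81·5989 + 1390·349
349⁻¹ ≡ 1390 (mod 5989), so k ≡ 1390·3917 ≡ 629 (mod 5989).
x = 14 + 349·629 = 219535.

219535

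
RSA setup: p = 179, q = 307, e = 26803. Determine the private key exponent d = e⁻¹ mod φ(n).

φ(n) = (p−1)(q−1) = 178·306 = 54468.
Need d with 26803·d ≡ 1 (mod 54468). Apply the extended Euclidean algorithm:
54468 = 2·26803 + 862
26803 = 31·862 + 81
862 = 10·81 + 52
81 = 1·52 + 29
52 = 1·29 + 23
29 = 1·23 + 6
23 = 3·6 + 5
6 = 1·5 + 1
5 = 5·1 + 0
Back-substitute:
1 = 6 − 5
1 = −23 + 4·6
1 = 4·29 − 5·23
1 = −5·52 + 9·29
1 = 9·81 − 14·52
1 = −14·862 + 149·81
1 = 149·26803 − 4633·862
1 = −4633·54468 + 9415·26803
So 26803·9415 ≡ 1 (mod 54468), hence d = 9415.

9415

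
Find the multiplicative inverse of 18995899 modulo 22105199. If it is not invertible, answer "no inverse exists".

18438884

Run Euclid on (22105199, 18995899):
22105199 = 1·18995899 + 3109300
18995899 = 6·3109300 + 340099
3109300 = 9·340099 + 48409
340099 = 7·48409 + 1236
48409 = 39·1236 + 205
1236 = 6·205 + 6
205 = 34·6 + 1
6 = 6·1 + 0
Since gcd(18995899, 22105199) = 1, back-substitute to write 1 as a combination:
1 = 205 − 34·6
1 = −34·1236 + 205·205
1 = 205·48409 − 8029·1236
1 = −8029·340099 + 56408·48409
1 = 56408·3109300 − 515701·340099
1 = −515701·18995899 + 3150614·3109300
1 = 3150614·22105199 − 3666315·18995899
Thus 18995899·(-3666315) ≡ 1 (mod 22105199); reducing, -3666315 mod 22105199 = 18438884.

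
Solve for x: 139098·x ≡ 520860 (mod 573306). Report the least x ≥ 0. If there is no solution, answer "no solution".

First find gcd(139098, 573306):
573306 = 4·139098 + 16914
139098 = 8·16914 + 3786
16914 = 4·3786 + 1770
3786 = 2·1770 + 246
1770 = 7·246 + 48
246 = 5·48 + 6
48 = 8·6 + 0
gcd = 6 and 6 | 520860, so solutions exist. Divide through by 6: 23183x ≡ 86810 (mod 95551).
Now find 23183⁻¹ mod 95551:
95551 = 4*23183 + 2819
23183 = 8*2819 + 631
2819 = 4*631 + 295
631 = 2*295 + 41
295 = 7*41 + 8
41 = 5*8 + 1
8 = 8*1 + 0
Back-substitute:
1 = 41 − 5·8
1 = −5·295 + 36·41
1 = 36·631 − 77·295
1 = −77·2819 + 344·631
1 = 344·23183 − 2829·2819
1 = −2829·95551 + 11660·23183
So 23183⁻¹ ≡ 11660 (mod 95551).
Then x ≡ 11660·86810 ≡ 32857 (mod 95551); the smallest non-negative solution is x = 32857.

32857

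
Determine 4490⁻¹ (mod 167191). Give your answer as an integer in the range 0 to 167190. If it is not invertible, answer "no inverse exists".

78159

Run Euclid on (167191, 4490):
167191 = 37*4490 + 1061
4490 = 4*1061 + 246
1061 = 4*246 + 77
246 = 3*77 + 15
77 = 5*15 + 2
15 = 7*2 + 1
2 = 2*1 + 0
Since gcd(4490, 167191) = 1, back-substitute to write 1 as a combination:
1 = 15 − 7·2
1 = −7·77 + 36·15
1 = 36·246 − 115·77
1 = −115·1061 + 496·246
1 = 496·4490 − 2099·1061
1 = −2099·167191 + 78159·4490
So 4490·78159 ≡ 1 (mod 167191).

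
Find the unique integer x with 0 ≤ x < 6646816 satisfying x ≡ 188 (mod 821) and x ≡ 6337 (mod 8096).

2483713

Write x = 188 + 821·k. Then 821·k ≡ 6337 − 188 ≡ 6149 (mod 8096).
Need 821⁻¹ mod 8096. Extended Euclid on (8096, 821):
8096 = 9*821 + 707
821 = 1*707 + 114
707 = 6*114 + 23
114 = 4*23 + 22
23 = 1*22 + 1
22 = 22*1 + 0
Back-substitute:
1 = 23 − 22
1 = −114 + 5·23
1 = 5·707 − 31·114
1 = −31·821 + 36·707
1 = 36·8096 − 355·821
821⁻¹ ≡ 7741 (mod 8096), so k ≡ 7741·6149 ≡ 3025 (mod 8096).
x = 188 + 821·3025 = 2483713.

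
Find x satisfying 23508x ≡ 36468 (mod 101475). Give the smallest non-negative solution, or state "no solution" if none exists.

First find gcd(23508, 101475):
101475 = 4×23508 + 7443
23508 = 3×7443 + 1179
7443 = 6×1179 + 369
1179 = 3×369 + 72
369 = 5×72 + 9
72 = 8×9 + 0
gcd = 9 and 9 | 36468, so solutions exist. Divide through by 9: 2612x ≡ 4052 (mod 11275).
Now find 2612⁻¹ mod 11275:
11275 = 4×2612 + 827
2612 = 3×827 + 131
827 = 6×131 + 41
131 = 3×41 + 8
41 = 5×8 + 1
8 = 8×1 + 0
Back-substitute:
1 = 41 − 5·8
1 = −5·131 + 16·41
1 = 16·827 − 101·131
1 = −101·2612 + 319·827
1 = 319·11275 − 1377·2612
So 2612·(-1377) ≡ 1 (mod 11275), i.e. 2612⁻¹ ≡ 9898.
Then x ≡ 9898·4052 ≡ 1521 (mod 11275); the smallest non-negative solution is x = 1521.

1521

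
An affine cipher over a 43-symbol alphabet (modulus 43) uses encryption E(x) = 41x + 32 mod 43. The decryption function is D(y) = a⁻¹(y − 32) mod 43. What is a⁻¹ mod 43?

gcd(43, 41) by repeated division:
43 = 1·41 + 2
41 = 20·2 + 1
2 = 2·1 + 0
The gcd is 1. Working backward:
1 = 41 − 20·2
1 = −20·43 + 21·41
So 41·21 ≡ 1 (mod 43).

21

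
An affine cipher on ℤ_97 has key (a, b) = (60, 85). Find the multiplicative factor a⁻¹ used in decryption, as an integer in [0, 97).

gcd(97, 60) by repeated division:
97 = 1×60 + 37
60 = 1×37 + 23
37 = 1×23 + 14
23 = 1×14 + 9
14 = 1×9 + 5
9 = 1×5 + 4
5 = 1×4 + 1
4 = 4×1 + 0
gcd = 1, so the inverse exists. Back-substitute:
1 = 5 − 4
1 = −9 + 2·5
1 = 2·14 − 3·9
1 = −3·23 + 5·14
1 = 5·37 − 8·23
1 = −8·60 + 13·37
1 = 13·97 − 21·60
So 60·(-21) ≡ 1 (mod 97), and -21 ≡ 76 (mod 97).

76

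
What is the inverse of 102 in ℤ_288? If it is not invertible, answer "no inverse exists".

no inverse exists

Compute gcd(102, 288):
288 = 2*102 + 84
102 = 1*84 + 18
84 = 4*18 + 12
18 = 1*12 + 6
12 = 2*6 + 0
Since gcd = 6 > 1, 102 is not a unit mod 288.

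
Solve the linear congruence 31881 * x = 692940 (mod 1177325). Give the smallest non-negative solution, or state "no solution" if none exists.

First find gcd(31881, 1177325):
1177325 = 36×31881 + 29609
31881 = 1×29609 + 2272
29609 = 13×2272 + 73
2272 = 31×73 + 9
73 = 8×9 + 1
9 = 9×1 + 0
gcd = 1, so a unique solution mod 1177325 exists.
Back-substitute for the Bézout coefficients:
1 = 73 − 8·9
1 = −8·2272 + 249·73
1 = 249·29609 − 3245·2272
1 = −3245·31881 + 3494·29609
1 = 3494·1177325 − 129029·31881
So 31881·(-129029) ≡ 1 (mod 1177325), giving 31881⁻¹ ≡ 1048296.
x ≡ 31881⁻¹·692940 ≡ 1048296·692940 ≡ 237215 (mod 1177325).

237215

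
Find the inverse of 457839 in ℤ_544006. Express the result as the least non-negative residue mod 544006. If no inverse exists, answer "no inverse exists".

528071

gcd(544006, 457839) by repeated division:
544006 = 1*457839 + 86167
457839 = 5*86167 + 27004
86167 = 3*27004 + 5155
27004 = 5*5155 + 1229
5155 = 4*1229 + 239
1229 = 5*239 + 34
239 = 7*34 + 1
34 = 34*1 + 0
gcd = 1, so the inverse exists. Back-substitute:
1 = 239 − 7·34
1 = −7·1229 + 36·239
1 = 36·5155 − 151·1229
1 = −151·27004 + 791·5155
1 = 791·86167 − 2524·27004
1 = −2524·457839 + 13411·86167
1 = 13411·544006 − 15935·457839
So 457839·(-15935) ≡ 1 (mod 544006), and -15935 ≡ 528071 (mod 544006).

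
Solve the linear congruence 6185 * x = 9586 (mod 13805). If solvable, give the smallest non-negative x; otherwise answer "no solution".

no solution

gcd(6185, 13805):
13805 = 2*6185 + 1435
6185 = 4*1435 + 445
1435 = 3*445 + 100
445 = 4*100 + 45
100 = 2*45 + 10
45 = 4*10 + 5
10 = 2*5 + 0
gcd = 5, but 5 ∤ 9586, so the congruence has no solution.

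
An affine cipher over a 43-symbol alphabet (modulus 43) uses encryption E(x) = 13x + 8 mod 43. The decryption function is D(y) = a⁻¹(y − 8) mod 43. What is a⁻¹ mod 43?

Apply the Euclidean algorithm to 43 and 13:
43 = 3*13 + 4
13 = 3*4 + 1
4 = 4*1 + 0
The gcd is 1. Working backward:
1 = 13 − 3·4
1 = −3·43 + 10·13
So 13·10 ≡ 1 (mod 43).

10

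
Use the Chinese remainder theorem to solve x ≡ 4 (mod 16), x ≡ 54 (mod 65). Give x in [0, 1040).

Write x = 4 + 16·k. Then 16·k ≡ 54 − 4 ≡ 50 (mod 65).
Need 16⁻¹ mod 65. Extended Euclid on (65, 16):
65 = 4·16 + 1
16 = 16·1 + 0
Back-substitute:
1 = 65 − 4·16
16⁻¹ ≡ 61 (mod 65), so k ≡ 61·50 ≡ 60 (mod 65).
x = 4 + 16·60 = 964.

964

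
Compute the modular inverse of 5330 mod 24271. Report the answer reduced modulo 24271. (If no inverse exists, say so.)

no inverse exists

Euclidean algorithm on 24271, 5330:
24271 = 4×5330 + 2951
5330 = 1×2951 + 2379
2951 = 1×2379 + 572
2379 = 4×572 + 91
572 = 6×91 + 26
91 = 3×26 + 13
26 = 2×13 + 0
Since gcd = 13 > 1, 5330 is not a unit mod 24271.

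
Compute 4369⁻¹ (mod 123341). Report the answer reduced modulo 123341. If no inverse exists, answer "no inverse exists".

Run Euclid on (123341, 4369):
123341 = 28·4369 + 1009
4369 = 4·1009 + 333
1009 = 3·333 + 10
333 = 33·10 + 3
10 = 3·3 + 1
3 = 3·1 + 0
The gcd is 1. Working backward:
1 = 10 − 3·3
1 = −3·333 + 100·10
1 = 100·1009 − 303·333
1 = −303·4369 + 1312·1009
1 = 1312·123341 − 37039·4369
Thus 4369·(-37039) ≡ 1 (mod 123341); reducing, -37039 mod 123341 = 86302.

86302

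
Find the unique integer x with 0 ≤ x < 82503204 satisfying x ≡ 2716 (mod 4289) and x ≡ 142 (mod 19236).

29931358

Write x = 2716 + 4289·k. Then 4289·k ≡ 142 − 2716 ≡ 16662 (mod 19236).
Need 4289⁻¹ mod 19236. Extended Euclid on (19236, 4289):
19236 = 4*4289 + 2080
4289 = 2*2080 + 129
2080 = 16*129 + 16
129 = 8*16 + 1
16 = 16*1 + 0
Back-substitute:
1 = 129 − 8·16
1 = −8·2080 + 129·129
1 = 129·4289 − 266·2080
1 = −266·19236 + 1193·4289
4289⁻¹ ≡ 1193 (mod 19236), so k ≡ 1193·16662 ≡ 6978 (mod 19236).
x = 2716 + 4289·6978 = 29931358.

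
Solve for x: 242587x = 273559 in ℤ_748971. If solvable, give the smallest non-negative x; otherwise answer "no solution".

643243

First find gcd(242587, 748971):
748971 = 3*242587 + 21210
242587 = 11*21210 + 9277
21210 = 2*9277 + 2656
9277 = 3*2656 + 1309
2656 = 2*1309 + 38
1309 = 34*38 + 17
38 = 2*17 + 4
17 = 4*4 + 1
4 = 4*1 + 0
gcd = 1, so a unique solution mod 748971 exists.
Back-substitute for the Bézout coefficients:
1 = 17 − 4·4
1 = −4·38 + 9·17
1 = 9·1309 − 310·38
1 = −310·2656 + 629·1309
1 = 629·9277 − 2197·2656
1 = −2197·21210 + 5023·9277
1 = 5023·242587 − 57450·21210
1 = −57450·748971 + 177373·242587
So 242587·(177373) ≡ 1 (mod 748971), giving 242587⁻¹ ≡ 177373.
x ≡ 242587⁻¹·273559 ≡ 177373·273559 ≡ 643243 (mod 748971).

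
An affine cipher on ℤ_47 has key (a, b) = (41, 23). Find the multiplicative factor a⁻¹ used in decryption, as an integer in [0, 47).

39

gcd(47, 41) by repeated division:
47 = 1·41 + 6
41 = 6·6 + 5
6 = 1·5 + 1
5 = 5·1 + 0
gcd = 1, so the inverse exists. Back-substitute:
1 = 6 − 5
1 = −41 + 7·6
1 = 7·47 − 8·41
Thus 41·(-8) ≡ 1 (mod 47); reducing, -8 mod 47 = 39.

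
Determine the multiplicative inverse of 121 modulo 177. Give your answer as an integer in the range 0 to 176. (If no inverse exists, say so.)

Extended Euclidean algorithm:
177 = 1*121 + 56
121 = 2*56 + 9
56 = 6*9 + 2
9 = 4*2 + 1
2 = 2*1 + 0
gcd = 1, so the inverse exists. Back-substitute:
1 = 9 − 4·2
1 = −4·56 + 25·9
1 = 25·121 − 54·56
1 = −54·177 + 79·121
So 121·79 ≡ 1 (mod 177).

79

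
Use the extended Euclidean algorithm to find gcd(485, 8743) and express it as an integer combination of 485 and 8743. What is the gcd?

1

Euclidean algorithm:
8743 = 18·485 + 13
485 = 37·13 + 4
13 = 3·4 + 1
4 = 4·1 + 0
gcd(485, 8743) = 1.
Working backward:
1 = 13 − 3·4
1 = −3·485 + 112·13
1 = 112·8743 − 2019·485
So 1 = (112)·8743 + (-2019)·485.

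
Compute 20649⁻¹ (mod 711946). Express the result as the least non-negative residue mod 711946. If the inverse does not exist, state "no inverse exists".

35237

Run Euclid on (711946, 20649):
711946 = 34×20649 + 9880
20649 = 2×9880 + 889
9880 = 11×889 + 101
889 = 8×101 + 81
101 = 1×81 + 20
81 = 4×20 + 1
20 = 20×1 + 0
gcd = 1, so the inverse exists. Back-substitute:
1 = 81 − 4·20
1 = −4·101 + 5·81
1 = 5·889 − 44·101
1 = −44·9880 + 489·889
1 = 489·20649 − 1022·9880
1 = −1022·711946 + 35237·20649
So 20649·35237 ≡ 1 (mod 711946).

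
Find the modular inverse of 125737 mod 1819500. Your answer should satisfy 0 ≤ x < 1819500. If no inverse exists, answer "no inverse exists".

Apply the Euclidean algorithm to 1819500 and 125737:
1819500 = 14*125737 + 59182
125737 = 2*59182 + 7373
59182 = 8*7373 + 198
7373 = 37*198 + 47
198 = 4*47 + 10
47 = 4*10 + 7
10 = 1*7 + 3
7 = 2*3 + 1
3 = 3*1 + 0
gcd = 1, so the inverse exists. Back-substitute:
1 = 7 − 2·3
1 = −2·10 + 3·7
1 = 3·47 − 14·10
1 = −14·198 + 59·47
1 = 59·7373 − 2197·198
1 = −2197·59182 + 17635·7373
1 = 17635·125737 − 37467·59182
1 = −37467·1819500 + 542173·125737
So 125737·542173 ≡ 1 (mod 1819500).

542173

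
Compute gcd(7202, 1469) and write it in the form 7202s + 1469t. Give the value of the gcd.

13

Apply Euclid's algorithm to 7202 and 1469:
7202 = 4×1469 + 1326
1469 = 1×1326 + 143
1326 = 9×143 + 39
143 = 3×39 + 26
39 = 1×26 + 13
26 = 2×13 + 0
gcd(7202, 1469) = 13.
Back-substituting:
13 = 39 − 26
13 = −143 + 4·39
13 = 4·1326 − 37·143
13 = −37·1469 + 41·1326
13 = 41·7202 − 201·1469
So 13 = (41)·7202 + (-201)·1469.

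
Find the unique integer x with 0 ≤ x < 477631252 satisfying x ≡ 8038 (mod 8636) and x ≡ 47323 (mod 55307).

Write x = 8038 + 8636·k. Then 8636·k ≡ 47323 − 8038 ≡ 39285 (mod 55307).
Need 8636⁻¹ mod 55307. Extended Euclid on (55307, 8636):
55307 = 6×8636 + 3491
8636 = 2×3491 + 1654
3491 = 2×1654 + 183
1654 = 9×183 + 7
183 = 26×7 + 1
7 = 7×1 + 0
Back-substitute:
1 = 183 − 26·7
1 = −26·1654 + 235·183
1 = 235·3491 − 496·1654
1 = −496·8636 + 1227·3491
1 = 1227·55307 − 7858·8636
8636⁻¹ ≡ 47449 (mod 55307), so k ≡ 47449·39285 ≡ 22144 (mod 55307).
x = 8038 + 8636·22144 = 191243622.

191243622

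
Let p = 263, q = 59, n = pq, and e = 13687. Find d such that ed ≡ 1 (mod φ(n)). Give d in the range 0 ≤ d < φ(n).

φ(n) = (p−1)(q−1) = 262·58 = 15196.
Need d with 13687·d ≡ 1 (mod 15196). Apply the extended Euclidean algorithm:
15196 = 1*13687 + 1509
13687 = 9*1509 + 106
1509 = 14*106 + 25
106 = 4*25 + 6
25 = 4*6 + 1
6 = 6*1 + 0
Back-substitute:
1 = 25 − 4·6
1 = −4·106 + 17·25
1 = 17·1509 − 242·106
1 = −242·13687 + 2195·1509
1 = 2195·15196 − 2437·13687
So 13687·(-2437) ≡ 1 (mod 15196), hence d ≡ -2437 ≡ 12759 (mod 15196).

12759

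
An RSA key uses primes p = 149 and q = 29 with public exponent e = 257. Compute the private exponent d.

129

φ(n) = (p−1)(q−1) = 148·28 = 4144.
Need d with 257·d ≡ 1 (mod 4144). Apply the extended Euclidean algorithm:
4144 = 16×257 + 32
257 = 8×32 + 1
32 = 32×1 + 0
Back-substitute:
1 = 257 − 8·32
1 = −8·4144 + 129·257
So 257·129 ≡ 1 (mod 4144), hence d = 129.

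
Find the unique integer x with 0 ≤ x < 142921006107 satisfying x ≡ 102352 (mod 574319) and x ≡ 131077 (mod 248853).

Write x = 102352 + 574319·k. Then 574319·k ≡ 131077 − 102352 ≡ 28725 (mod 248853).
Need 574319⁻¹ mod 248853. Extended Euclid on (248853, 76613):
248853 = 3*76613 + 19014
76613 = 4*19014 + 557
19014 = 34*557 + 76
557 = 7*76 + 25
76 = 3*25 + 1
25 = 25*1 + 0
Back-substitute:
1 = 76 − 3·25
1 = −3·557 + 22·76
1 = 22·19014 − 751·557
1 = −751·76613 + 3026·19014
1 = 3026·248853 − 9829·76613
574319⁻¹ ≡ 239024 (mod 248853), so k ≡ 239024·28725 ≡ 110130 (mod 248853).
x = 102352 + 574319·110130 = 63249853822.

63249853822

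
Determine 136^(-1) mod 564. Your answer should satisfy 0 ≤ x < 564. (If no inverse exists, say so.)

no inverse exists

Compute gcd(136, 564):
564 = 4×136 + 20
136 = 6×20 + 16
20 = 1×16 + 4
16 = 4×4 + 0
Since gcd = 4 > 1, 136 is not a unit mod 564.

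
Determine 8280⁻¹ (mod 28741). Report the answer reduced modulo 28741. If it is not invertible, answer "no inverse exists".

gcd(28741, 8280) by repeated division:
28741 = 3·8280 + 3901
8280 = 2·3901 + 478
3901 = 8·478 + 77
478 = 6·77 + 16
77 = 4·16 + 13
16 = 1·13 + 3
13 = 4·3 + 1
3 = 3·1 + 0
Since gcd(8280, 28741) = 1, back-substitute to write 1 as a combination:
1 = 13 − 4·3
1 = −4·16 + 5·13
1 = 5·77 − 24·16
1 = −24·478 + 149·77
1 = 149·3901 − 1216·478
1 = −1216·8280 + 2581·3901
1 = 2581·28741 − 8959·8280
Thus 8280·(-8959) ≡ 1 (mod 28741); reducing, -8959 mod 28741 = 19782.

19782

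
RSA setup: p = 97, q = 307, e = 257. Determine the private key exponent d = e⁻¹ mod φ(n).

φ(n) = (p−1)(q−1) = 96·306 = 29376.
Need d with 257·d ≡ 1 (mod 29376). Apply the extended Euclidean algorithm:
29376 = 114*257 + 78
257 = 3*78 + 23
78 = 3*23 + 9
23 = 2*9 + 5
9 = 1*5 + 4
5 = 1*4 + 1
4 = 4*1 + 0
Back-substitute:
1 = 5 − 4
1 = −9 + 2·5
1 = 2·23 − 5·9
1 = −5·78 + 17·23
1 = 17·257 − 56·78
1 = −56·29376 + 6401·257
So 257·6401 ≡ 1 (mod 29376), hence d = 6401.

6401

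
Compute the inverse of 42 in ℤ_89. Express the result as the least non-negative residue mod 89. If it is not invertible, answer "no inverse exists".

Extended Euclidean algorithm:
89 = 2*42 + 5
42 = 8*5 + 2
5 = 2*2 + 1
2 = 2*1 + 0
gcd = 1, so the inverse exists. Back-substitute:
1 = 5 − 2·2
1 = −2·42 + 17·5
1 = 17·89 − 36·42
Thus 42·(-36) ≡ 1 (mod 89); reducing, -36 mod 89 = 53.

53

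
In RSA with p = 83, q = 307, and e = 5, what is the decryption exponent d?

10037

φ(n) = (p−1)(q−1) = 82·306 = 25092.
Need d with 5·d ≡ 1 (mod 25092). Apply the extended Euclidean algorithm:
25092 = 5018*5 + 2
5 = 2*2 + 1
2 = 2*1 + 0
Back-substitute:
1 = 5 − 2·2
1 = −2·25092 + 10037·5
So 5·10037 ≡ 1 (mod 25092), hence d = 10037.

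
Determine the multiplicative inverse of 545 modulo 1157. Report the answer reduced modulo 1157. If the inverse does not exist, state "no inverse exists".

Run Euclid on (1157, 545):
1157 = 2*545 + 67
545 = 8*67 + 9
67 = 7*9 + 4
9 = 2*4 + 1
4 = 4*1 + 0
The gcd is 1. Working backward:
1 = 9 − 2·4
1 = −2·67 + 15·9
1 = 15·545 − 122·67
1 = −122·1157 + 259·545
So 545·259 ≡ 1 (mod 1157).

259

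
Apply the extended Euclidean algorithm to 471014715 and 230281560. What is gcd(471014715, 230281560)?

Euclidean algorithm:
471014715 = 2×230281560 + 10451595
230281560 = 22×10451595 + 346470
10451595 = 30×346470 + 57495
346470 = 6×57495 + 1500
57495 = 38×1500 + 495
1500 = 3×495 + 15
495 = 33×15 + 0
gcd(471014715, 230281560) = 15.
Back-substituting:
15 = 1500 − 3·495
15 = −3·57495 + 115·1500
15 = 115·346470 − 693·57495
15 = −693·10451595 + 20905·346470
15 = 20905·230281560 − 460603·10451595
15 = −460603·471014715 + 942111·230281560
So 15 = (-460603)·471014715 + (942111)·230281560.

15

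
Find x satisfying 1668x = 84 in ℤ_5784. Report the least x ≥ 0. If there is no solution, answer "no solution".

59

First find gcd(1668, 5784):
5784 = 3×1668 + 780
1668 = 2×780 + 108
780 = 7×108 + 24
108 = 4×24 + 12
24 = 2×12 + 0
gcd = 12 and 12 | 84, so solutions exist. Divide through by 12: 139x ≡ 7 (mod 482).
Now find 139⁻¹ mod 482:
482 = 3×139 + 65
139 = 2×65 + 9
65 = 7×9 + 2
9 = 4×2 + 1
2 = 2×1 + 0
Back-substitute:
1 = 9 − 4·2
1 = −4·65 + 29·9
1 = 29·139 − 62·65
1 = −62·482 + 215·139
So 139⁻¹ ≡ 215 (mod 482).
Then x ≡ 215·7 ≡ 59 (mod 482); the smallest non-negative solution is x = 59.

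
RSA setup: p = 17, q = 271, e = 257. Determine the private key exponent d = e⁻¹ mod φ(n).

353

φ(n) = (p−1)(q−1) = 16·270 = 4320.
Need d with 257·d ≡ 1 (mod 4320). Apply the extended Euclidean algorithm:
4320 = 16*257 + 208
257 = 1*208 + 49
208 = 4*49 + 12
49 = 4*12 + 1
12 = 12*1 + 0
Back-substitute:
1 = 49 − 4·12
1 = −4·208 + 17·49
1 = 17·257 − 21·208
1 = −21·4320 + 353·257
So 257·353 ≡ 1 (mod 4320), hence d = 353.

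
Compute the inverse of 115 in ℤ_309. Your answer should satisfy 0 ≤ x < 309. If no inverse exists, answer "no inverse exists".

Extended Euclidean algorithm:
309 = 2·115 + 79
115 = 1·79 + 36
79 = 2·36 + 7
36 = 5·7 + 1
7 = 7·1 + 0
gcd = 1, so the inverse exists. Back-substitute:
1 = 36 − 5·7
1 = −5·79 + 11·36
1 = 11·115 − 16·79
1 = −16·309 + 43·115
So 115·43 ≡ 1 (mod 309).

43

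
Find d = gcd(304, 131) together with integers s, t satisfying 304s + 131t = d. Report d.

1

Euclidean algorithm:
304 = 2·131 + 42
131 = 3·42 + 5
42 = 8·5 + 2
5 = 2·2 + 1
2 = 2·1 + 0
gcd(304, 131) = 1.
Working backward:
1 = 5 − 2·2
1 = −2·42 + 17·5
1 = 17·131 − 53·42
1 = −53·304 + 123·131
So 1 = (-53)·304 + (123)·131.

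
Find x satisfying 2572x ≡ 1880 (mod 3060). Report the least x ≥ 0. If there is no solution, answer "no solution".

First find gcd(2572, 3060):
3060 = 1·2572 + 488
2572 = 5·488 + 132
488 = 3·132 + 92
132 = 1·92 + 40
92 = 2·40 + 12
40 = 3·12 + 4
12 = 3·4 + 0
gcd = 4 and 4 | 1880, so solutions exist. Divide through by 4: 643x ≡ 470 (mod 765).
Now find 643⁻¹ mod 765:
765 = 1*643 + 122
643 = 5*122 + 33
122 = 3*33 + 23
33 = 1*23 + 10
23 = 2*10 + 3
10 = 3*3 + 1
3 = 3*1 + 0
Back-substitute:
1 = 10 − 3·3
1 = −3·23 + 7·10
1 = 7·33 − 10·23
1 = −10·122 + 37·33
1 = 37·643 − 195·122
1 = −195·765 + 232·643
So 643⁻¹ ≡ 232 (mod 765).
Then x ≡ 232·470 ≡ 410 (mod 765); the smallest non-negative solution is x = 410.

410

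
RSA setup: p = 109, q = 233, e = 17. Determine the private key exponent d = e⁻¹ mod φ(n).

13265

φ(n) = (p−1)(q−1) = 108·232 = 25056.
Need d with 17·d ≡ 1 (mod 25056). Apply the extended Euclidean algorithm:
25056 = 1473·17 + 15
17 = 1·15 + 2
15 = 7·2 + 1
2 = 2·1 + 0
Back-substitute:
1 = 15 − 7·2
1 = −7·17 + 8·15
1 = 8·25056 − 11791·17
So 17·(-11791) ≡ 1 (mod 25056), hence d ≡ -11791 ≡ 13265 (mod 25056).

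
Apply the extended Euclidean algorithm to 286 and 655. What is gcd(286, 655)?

Repeated division:
655 = 2·286 + 83
286 = 3·83 + 37
83 = 2·37 + 9
37 = 4·9 + 1
9 = 9·1 + 0
gcd(286, 655) = 1.
Express as a combination:
1 = 37 − 4·9
1 = −4·83 + 9·37
1 = 9·286 − 31·83
1 = −31·655 + 71·286
So 1 = (-31)·655 + (71)·286.

1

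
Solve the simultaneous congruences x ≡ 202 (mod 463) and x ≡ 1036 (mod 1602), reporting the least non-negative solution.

Write x = 202 + 463·k. Then 463·k ≡ 1036 − 202 ≡ 834 (mod 1602).
Need 463⁻¹ mod 1602. Extended Euclid on (1602, 463):
1602 = 3×463 + 213
463 = 2×213 + 37
213 = 5×37 + 28
37 = 1×28 + 9
28 = 3×9 + 1
9 = 9×1 + 0
Back-substitute:
1 = 28 − 3·9
1 = −3·37 + 4·28
1 = 4·213 − 23·37
1 = −23·463 + 50·213
1 = 50·1602 − 173·463
463⁻¹ ≡ 1429 (mod 1602), so k ≡ 1429·834 ≡ 1500 (mod 1602).
x = 202 + 463·1500 = 694702.

694702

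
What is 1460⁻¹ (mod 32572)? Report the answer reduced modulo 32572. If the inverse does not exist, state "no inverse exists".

no inverse exists

Euclidean algorithm on 32572, 1460:
32572 = 22×1460 + 452
1460 = 3×452 + 104
452 = 4×104 + 36
104 = 2×36 + 32
36 = 1×32 + 4
32 = 8×4 + 0
The gcd is 4, not 1, hence no inverse exists.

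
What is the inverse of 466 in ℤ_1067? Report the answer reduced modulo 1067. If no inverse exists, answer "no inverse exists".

245

gcd(1067, 466) by repeated division:
1067 = 2×466 + 135
466 = 3×135 + 61
135 = 2×61 + 13
61 = 4×13 + 9
13 = 1×9 + 4
9 = 2×4 + 1
4 = 4×1 + 0
Since gcd(466, 1067) = 1, back-substitute to write 1 as a combination:
1 = 9 − 2·4
1 = −2·13 + 3·9
1 = 3·61 − 14·13
1 = −14·135 + 31·61
1 = 31·466 − 107·135
1 = −107·1067 + 245·466
So 466·245 ≡ 1 (mod 1067).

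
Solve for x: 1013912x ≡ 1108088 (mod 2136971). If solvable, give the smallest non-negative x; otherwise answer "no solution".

First find gcd(1013912, 2136971):
2136971 = 2×1013912 + 109147
1013912 = 9×109147 + 31589
109147 = 3×31589 + 14380
31589 = 2×14380 + 2829
14380 = 5×2829 + 235
2829 = 12×235 + 9
235 = 26×9 + 1
9 = 9×1 + 0
gcd = 1, so a unique solution mod 2136971 exists.
Back-substitute for the Bézout coefficients:
1 = 235 − 26·9
1 = −26·2829 + 313·235
1 = 313·14380 − 1591·2829
1 = −1591·31589 + 3495·14380
1 = 3495·109147 − 12076·31589
1 = −12076·1013912 + 112179·109147
1 = 112179·2136971 − 236434·1013912
So 1013912·(-236434) ≡ 1 (mod 2136971), giving 1013912⁻¹ ≡ 1900537.
x ≡ 1013912⁻¹·1108088 ≡ 1900537·1108088 ≡ 829437 (mod 2136971).

829437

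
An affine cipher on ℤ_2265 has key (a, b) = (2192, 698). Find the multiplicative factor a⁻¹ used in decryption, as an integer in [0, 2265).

1148

gcd(2265, 2192) by repeated division:
2265 = 1*2192 + 73
2192 = 30*73 + 2
73 = 36*2 + 1
2 = 2*1 + 0
The gcd is 1. Working backward:
1 = 73 − 36·2
1 = −36·2192 + 1081·73
1 = 1081·2265 − 1117·2192
So 2192·(-1117) ≡ 1 (mod 2265), and -1117 ≡ 1148 (mod 2265).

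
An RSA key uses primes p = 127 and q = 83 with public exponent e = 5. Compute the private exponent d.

4133

φ(n) = (p−1)(q−1) = 126·82 = 10332.
Need d with 5·d ≡ 1 (mod 10332). Apply the extended Euclidean algorithm:
10332 = 2066*5 + 2
5 = 2*2 + 1
2 = 2*1 + 0
Back-substitute:
1 = 5 − 2·2
1 = −2·10332 + 4133·5
So 5·4133 ≡ 1 (mod 10332), hence d = 4133.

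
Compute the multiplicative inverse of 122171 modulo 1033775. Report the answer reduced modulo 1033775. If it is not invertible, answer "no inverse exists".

Apply the Euclidean algorithm to 1033775 and 122171:
1033775 = 8*122171 + 56407
122171 = 2*56407 + 9357
56407 = 6*9357 + 265
9357 = 35*265 + 82
265 = 3*82 + 19
82 = 4*19 + 6
19 = 3*6 + 1
6 = 6*1 + 0
gcd = 1, so the inverse exists. Back-substitute:
1 = 19 − 3·6
1 = −3·82 + 13·19
1 = 13·265 − 42·82
1 = −42·9357 + 1483·265
1 = 1483·56407 − 8940·9357
1 = −8940·122171 + 19363·56407
1 = 19363·1033775 − 163844·122171
Hence 122171⁻¹ ≡ -163844 ≡ 869931 (mod 1033775).

869931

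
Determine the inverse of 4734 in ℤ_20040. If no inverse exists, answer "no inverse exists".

no inverse exists

Compute gcd(4734, 20040):
20040 = 4·4734 + 1104
4734 = 4·1104 + 318
1104 = 3·318 + 150
318 = 2·150 + 18
150 = 8·18 + 6
18 = 3·6 + 0
Since gcd = 6 > 1, 4734 is not a unit mod 20040.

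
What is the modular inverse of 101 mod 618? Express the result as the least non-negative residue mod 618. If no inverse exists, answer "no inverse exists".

257

Apply the Euclidean algorithm to 618 and 101:
618 = 6×101 + 12
101 = 8×12 + 5
12 = 2×5 + 2
5 = 2×2 + 1
2 = 2×1 + 0
Since gcd(101, 618) = 1, back-substitute to write 1 as a combination:
1 = 5 − 2·2
1 = −2·12 + 5·5
1 = 5·101 − 42·12
1 = −42·618 + 257·101
So 101·257 ≡ 1 (mod 618).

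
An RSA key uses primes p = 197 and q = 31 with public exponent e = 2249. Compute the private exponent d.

2489

φ(n) = (p−1)(q−1) = 196·30 = 5880.
Need d with 2249·d ≡ 1 (mod 5880). Apply the extended Euclidean algorithm:
5880 = 2·2249 + 1382
2249 = 1·1382 + 867
1382 = 1·867 + 515
867 = 1·515 + 352
515 = 1·352 + 163
352 = 2·163 + 26
163 = 6·26 + 7
26 = 3·7 + 5
7 = 1·5 + 2
5 = 2·2 + 1
2 = 2·1 + 0
Back-substitute:
1 = 5 − 2·2
1 = −2·7 + 3·5
1 = 3·26 − 11·7
1 = −11·163 + 69·26
1 = 69·352 − 149·163
1 = −149·515 + 218·352
1 = 218·867 − 367·515
1 = −367·1382 + 585·867
1 = 585·2249 − 952·1382
1 = −952·5880 + 2489·2249
So 2249·2489 ≡ 1 (mod 5880), hence d = 2489.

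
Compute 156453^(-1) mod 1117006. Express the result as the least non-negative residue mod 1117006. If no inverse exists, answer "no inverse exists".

no inverse exists

Euclidean algorithm on 1117006, 156453:
1117006 = 7×156453 + 21835
156453 = 7×21835 + 3608
21835 = 6×3608 + 187
3608 = 19×187 + 55
187 = 3×55 + 22
55 = 2×22 + 11
22 = 2×11 + 0
gcd(156453, 1117006) = 11 ≠ 1, so 156453 has no multiplicative inverse modulo 1117006.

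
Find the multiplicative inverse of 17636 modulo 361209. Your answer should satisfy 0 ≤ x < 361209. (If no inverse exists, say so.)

Apply the Euclidean algorithm to 361209 and 17636:
361209 = 20*17636 + 8489
17636 = 2*8489 + 658
8489 = 12*658 + 593
658 = 1*593 + 65
593 = 9*65 + 8
65 = 8*8 + 1
8 = 8*1 + 0
Since gcd(17636, 361209) = 1, back-substitute to write 1 as a combination:
1 = 65 − 8·8
1 = −8·593 + 73·65
1 = 73·658 − 81·593
1 = −81·8489 + 1045·658
1 = 1045·17636 − 2171·8489
1 = −2171·361209 + 44465·17636
So 17636·44465 ≡ 1 (mod 361209).

44465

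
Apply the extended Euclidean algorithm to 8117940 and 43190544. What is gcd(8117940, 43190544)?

12

Apply Euclid's algorithm to 43190544 and 8117940:
43190544 = 5×8117940 + 2600844
8117940 = 3×2600844 + 315408
2600844 = 8×315408 + 77580
315408 = 4×77580 + 5088
77580 = 15×5088 + 1260
5088 = 4×1260 + 48
1260 = 26×48 + 12
48 = 4×12 + 0
gcd(8117940, 43190544) = 12.
Express as a combination:
12 = 1260 − 26·48
12 = −26·5088 + 105·1260
12 = 105·77580 − 1601·5088
12 = −1601·315408 + 6509·77580
12 = 6509·2600844 − 53673·315408
12 = −53673·8117940 + 167528·2600844
12 = 167528·43190544 − 891313·8117940
So 12 = (167528)·43190544 + (-891313)·8117940.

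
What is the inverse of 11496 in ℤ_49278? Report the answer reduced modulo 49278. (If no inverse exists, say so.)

Compute gcd(11496, 49278):
49278 = 4×11496 + 3294
11496 = 3×3294 + 1614
3294 = 2×1614 + 66
1614 = 24×66 + 30
66 = 2×30 + 6
30 = 5×6 + 0
Since gcd = 6 > 1, 11496 is not a unit mod 49278.

no inverse exists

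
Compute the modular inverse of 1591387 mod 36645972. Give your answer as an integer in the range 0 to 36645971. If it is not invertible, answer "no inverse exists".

31631899

Apply the Euclidean algorithm to 36645972 and 1591387:
36645972 = 23*1591387 + 44071
1591387 = 36*44071 + 4831
44071 = 9*4831 + 592
4831 = 8*592 + 95
592 = 6*95 + 22
95 = 4*22 + 7
22 = 3*7 + 1
7 = 7*1 + 0
gcd = 1, so the inverse exists. Back-substitute:
1 = 22 − 3·7
1 = −3·95 + 13·22
1 = 13·592 − 81·95
1 = −81·4831 + 661·592
1 = 661·44071 − 6030·4831
1 = −6030·1591387 + 217741·44071
1 = 217741·36645972 − 5014073·1591387
Thus 1591387·(-5014073) ≡ 1 (mod 36645972); reducing, -5014073 mod 36645972 = 31631899.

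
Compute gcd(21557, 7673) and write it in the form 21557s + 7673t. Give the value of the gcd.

Apply Euclid's algorithm to 21557 and 7673:
21557 = 2×7673 + 6211
7673 = 1×6211 + 1462
6211 = 4×1462 + 363
1462 = 4×363 + 10
363 = 36×10 + 3
10 = 3×3 + 1
3 = 3×1 + 0
gcd(21557, 7673) = 1.
Working backward:
1 = 10 − 3·3
1 = −3·363 + 109·10
1 = 109·1462 − 439·363
1 = −439·6211 + 1865·1462
1 = 1865·7673 − 2304·6211
1 = −2304·21557 + 6473·7673
So 1 = (-2304)·21557 + (6473)·7673.

1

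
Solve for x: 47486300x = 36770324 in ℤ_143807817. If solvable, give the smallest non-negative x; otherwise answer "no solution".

48501529

First find gcd(47486300, 143807817):
143807817 = 3×47486300 + 1348917
47486300 = 35×1348917 + 274205
1348917 = 4×274205 + 252097
274205 = 1×252097 + 22108
252097 = 11×22108 + 8909
22108 = 2×8909 + 4290
8909 = 2×4290 + 329
4290 = 13×329 + 13
329 = 25×13 + 4
13 = 3×4 + 1
4 = 4×1 + 0
gcd = 1, so a unique solution mod 143807817 exists.
Back-substitute for the Bézout coefficients:
1 = 13 − 3·4
1 = −3·329 + 76·13
1 = 76·4290 − 991·329
1 = −991·8909 + 2058·4290
1 = 2058·22108 − 5107·8909
1 = −5107·252097 + 58235·22108
1 = 58235·274205 − 63342·252097
1 = −63342·1348917 + 311603·274205
1 = 311603·47486300 − 10969447·1348917
1 = −10969447·143807817 + 33219944·47486300
So 47486300·(33219944) ≡ 1 (mod 143807817), giving 47486300⁻¹ ≡ 33219944.
x ≡ 47486300⁻¹·36770324 ≡ 33219944·36770324 ≡ 48501529 (mod 143807817).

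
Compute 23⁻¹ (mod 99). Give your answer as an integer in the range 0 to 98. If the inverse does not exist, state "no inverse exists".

56

gcd(99, 23) by repeated division:
99 = 4*23 + 7
23 = 3*7 + 2
7 = 3*2 + 1
2 = 2*1 + 0
The gcd is 1. Working backward:
1 = 7 − 3·2
1 = −3·23 + 10·7
1 = 10·99 − 43·23
Hence 23⁻¹ ≡ -43 ≡ 56 (mod 99).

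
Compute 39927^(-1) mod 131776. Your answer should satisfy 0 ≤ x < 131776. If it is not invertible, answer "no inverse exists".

Extended Euclidean algorithm:
131776 = 3*39927 + 11995
39927 = 3*11995 + 3942
11995 = 3*3942 + 169
3942 = 23*169 + 55
169 = 3*55 + 4
55 = 13*4 + 3
4 = 1*3 + 1
3 = 3*1 + 0
The gcd is 1. Working backward:
1 = 4 − 3
1 = −55 + 14·4
1 = 14·169 − 43·55
1 = −43·3942 + 1003·169
1 = 1003·11995 − 3052·3942
1 = −3052·39927 + 10159·11995
1 = 10159·131776 − 33529·39927
Thus 39927·(-33529) ≡ 1 (mod 131776); reducing, -33529 mod 131776 = 98247.

98247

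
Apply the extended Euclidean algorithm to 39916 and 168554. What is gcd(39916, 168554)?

Euclidean algorithm:
168554 = 4·39916 + 8890
39916 = 4·8890 + 4356
8890 = 2·4356 + 178
4356 = 24·178 + 84
178 = 2·84 + 10
84 = 8·10 + 4
10 = 2·4 + 2
4 = 2·2 + 0
gcd(39916, 168554) = 2.
Working backward:
2 = 10 − 2·4
2 = −2·84 + 17·10
2 = 17·178 − 36·84
2 = −36·4356 + 881·178
2 = 881·8890 − 1798·4356
2 = −1798·39916 + 8073·8890
2 = 8073·168554 − 34090·39916
So 2 = (8073)·168554 + (-34090)·39916.

2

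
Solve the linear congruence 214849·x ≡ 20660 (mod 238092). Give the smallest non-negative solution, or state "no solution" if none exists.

204656

First find gcd(214849, 238092):
238092 = 1×214849 + 23243
214849 = 9×23243 + 5662
23243 = 4×5662 + 595
5662 = 9×595 + 307
595 = 1×307 + 288
307 = 1×288 + 19
288 = 15×19 + 3
19 = 6×3 + 1
3 = 3×1 + 0
gcd = 1, so a unique solution mod 238092 exists.
Back-substitute for the Bézout coefficients:
1 = 19 − 6·3
1 = −6·288 + 91·19
1 = 91·307 − 97·288
1 = −97·595 + 188·307
1 = 188·5662 − 1789·595
1 = −1789·23243 + 7344·5662
1 = 7344·214849 − 67885·23243
1 = −67885·238092 + 75229·214849
So 214849·(75229) ≡ 1 (mod 238092), giving 214849⁻¹ ≡ 75229.
x ≡ 214849⁻¹·20660 ≡ 75229·20660 ≡ 204656 (mod 238092).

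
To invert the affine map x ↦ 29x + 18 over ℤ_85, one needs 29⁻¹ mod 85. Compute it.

44

gcd(85, 29) by repeated division:
85 = 2·29 + 27
29 = 1·27 + 2
27 = 13·2 + 1
2 = 2·1 + 0
Since gcd(29, 85) = 1, back-substitute to write 1 as a combination:
1 = 27 − 13·2
1 = −13·29 + 14·27
1 = 14·85 − 41·29
Hence 29⁻¹ ≡ -41 ≡ 44 (mod 85).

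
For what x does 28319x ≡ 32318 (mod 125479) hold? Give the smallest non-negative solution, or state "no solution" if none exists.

First find gcd(28319, 125479):
125479 = 4·28319 + 12203
28319 = 2·12203 + 3913
12203 = 3·3913 + 464
3913 = 8·464 + 201
464 = 2·201 + 62
201 = 3·62 + 15
62 = 4·15 + 2
15 = 7·2 + 1
2 = 2·1 + 0
gcd = 1, so a unique solution mod 125479 exists.
Back-substitute for the Bézout coefficients:
1 = 15 − 7·2
1 = −7·62 + 29·15
1 = 29·201 − 94·62
1 = −94·464 + 217·201
1 = 217·3913 − 1830·464
1 = −1830·12203 + 5707·3913
1 = 5707·28319 − 13244·12203
1 = −13244·125479 + 58683·28319
So 28319·(58683) ≡ 1 (mod 125479), giving 28319⁻¹ ≡ 58683.
x ≡ 28319⁻¹·32318 ≡ 58683·32318 ≡ 27588 (mod 125479).

27588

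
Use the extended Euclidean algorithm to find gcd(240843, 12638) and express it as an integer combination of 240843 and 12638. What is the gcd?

1

Apply Euclid's algorithm to 240843 and 12638:
240843 = 19×12638 + 721
12638 = 17×721 + 381
721 = 1×381 + 340
381 = 1×340 + 41
340 = 8×41 + 12
41 = 3×12 + 5
12 = 2×5 + 2
5 = 2×2 + 1
2 = 2×1 + 0
gcd(240843, 12638) = 1.
Working backward:
1 = 5 − 2·2
1 = −2·12 + 5·5
1 = 5·41 − 17·12
1 = −17·340 + 141·41
1 = 141·381 − 158·340
1 = −158·721 + 299·381
1 = 299·12638 − 5241·721
1 = −5241·240843 + 99878·12638
So 1 = (-5241)·240843 + (99878)·12638.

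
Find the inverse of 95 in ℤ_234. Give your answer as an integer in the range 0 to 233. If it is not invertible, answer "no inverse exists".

Extended Euclidean algorithm:
234 = 2·95 + 44
95 = 2·44 + 7
44 = 6·7 + 2
7 = 3·2 + 1
2 = 2·1 + 0
The gcd is 1. Working backward:
1 = 7 − 3·2
1 = −3·44 + 19·7
1 = 19·95 − 41·44
1 = −41·234 + 101·95
So 95·101 ≡ 1 (mod 234).

101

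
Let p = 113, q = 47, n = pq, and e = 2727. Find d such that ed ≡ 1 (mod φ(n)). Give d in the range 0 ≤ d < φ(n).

1143

φ(n) = (p−1)(q−1) = 112·46 = 5152.
Need d with 2727·d ≡ 1 (mod 5152). Apply the extended Euclidean algorithm:
5152 = 1×2727 + 2425
2727 = 1×2425 + 302
2425 = 8×302 + 9
302 = 33×9 + 5
9 = 1×5 + 4
5 = 1×4 + 1
4 = 4×1 + 0
Back-substitute:
1 = 5 − 4
1 = −9 + 2·5
1 = 2·302 − 67·9
1 = −67·2425 + 538·302
1 = 538·2727 − 605·2425
1 = −605·5152 + 1143·2727
So 2727·1143 ≡ 1 (mod 5152), hence d = 1143.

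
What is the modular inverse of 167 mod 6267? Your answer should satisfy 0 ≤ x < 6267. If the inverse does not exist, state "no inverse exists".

2777

Extended Euclidean algorithm:
6267 = 37×167 + 88
167 = 1×88 + 79
88 = 1×79 + 9
79 = 8×9 + 7
9 = 1×7 + 2
7 = 3×2 + 1
2 = 2×1 + 0
Since gcd(167, 6267) = 1, back-substitute to write 1 as a combination:
1 = 7 − 3·2
1 = −3·9 + 4·7
1 = 4·79 − 35·9
1 = −35·88 + 39·79
1 = 39·167 − 74·88
1 = −74·6267 + 2777·167
So 167·2777 ≡ 1 (mod 6267).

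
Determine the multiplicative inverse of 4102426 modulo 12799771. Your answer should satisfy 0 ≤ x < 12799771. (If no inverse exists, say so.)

3913225

Run Euclid on (12799771, 4102426):
12799771 = 3*4102426 + 492493
4102426 = 8*492493 + 162482
492493 = 3*162482 + 5047
162482 = 32*5047 + 978
5047 = 5*978 + 157
978 = 6*157 + 36
157 = 4*36 + 13
36 = 2*13 + 10
13 = 1*10 + 3
10 = 3*3 + 1
3 = 3*1 + 0
Since gcd(4102426, 12799771) = 1, back-substitute to write 1 as a combination:
1 = 10 − 3·3
1 = −3·13 + 4·10
1 = 4·36 − 11·13
1 = −11·157 + 48·36
1 = 48·978 − 299·157
1 = −299·5047 + 1543·978
1 = 1543·162482 − 49675·5047
1 = −49675·492493 + 150568·162482
1 = 150568·4102426 − 1254219·492493
1 = −1254219·12799771 + 3913225·4102426
So 4102426·3913225 ≡ 1 (mod 12799771).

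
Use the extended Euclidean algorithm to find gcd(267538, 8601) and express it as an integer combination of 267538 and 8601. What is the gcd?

1

Repeated division:
267538 = 31×8601 + 907
8601 = 9×907 + 438
907 = 2×438 + 31
438 = 14×31 + 4
31 = 7×4 + 3
4 = 1×3 + 1
3 = 3×1 + 0
gcd(267538, 8601) = 1.
Working backward:
1 = 4 − 3
1 = −31 + 8·4
1 = 8·438 − 113·31
1 = −113·907 + 234·438
1 = 234·8601 − 2219·907
1 = −2219·267538 + 69023·8601
So 1 = (-2219)·267538 + (69023)·8601.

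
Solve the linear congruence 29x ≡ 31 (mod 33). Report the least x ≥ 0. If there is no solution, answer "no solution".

First find gcd(29, 33):
33 = 1×29 + 4
29 = 7×4 + 1
4 = 4×1 + 0
gcd = 1, so a unique solution mod 33 exists.
Back-substitute for the Bézout coefficients:
1 = 29 − 7·4
1 = −7·33 + 8·29
So 29·(8) ≡ 1 (mod 33), giving 29⁻¹ ≡ 8.
x ≡ 29⁻¹·31 ≡ 8·31 ≡ 17 (mod 33).

17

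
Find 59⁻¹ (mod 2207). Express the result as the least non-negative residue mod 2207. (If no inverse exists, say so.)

1010

Extended Euclidean algorithm:
2207 = 37×59 + 24
59 = 2×24 + 11
24 = 2×11 + 2
11 = 5×2 + 1
2 = 2×1 + 0
gcd = 1, so the inverse exists. Back-substitute:
1 = 11 − 5·2
1 = −5·24 + 11·11
1 = 11·59 − 27·24
1 = −27·2207 + 1010·59
So 59·1010 ≡ 1 (mod 2207).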